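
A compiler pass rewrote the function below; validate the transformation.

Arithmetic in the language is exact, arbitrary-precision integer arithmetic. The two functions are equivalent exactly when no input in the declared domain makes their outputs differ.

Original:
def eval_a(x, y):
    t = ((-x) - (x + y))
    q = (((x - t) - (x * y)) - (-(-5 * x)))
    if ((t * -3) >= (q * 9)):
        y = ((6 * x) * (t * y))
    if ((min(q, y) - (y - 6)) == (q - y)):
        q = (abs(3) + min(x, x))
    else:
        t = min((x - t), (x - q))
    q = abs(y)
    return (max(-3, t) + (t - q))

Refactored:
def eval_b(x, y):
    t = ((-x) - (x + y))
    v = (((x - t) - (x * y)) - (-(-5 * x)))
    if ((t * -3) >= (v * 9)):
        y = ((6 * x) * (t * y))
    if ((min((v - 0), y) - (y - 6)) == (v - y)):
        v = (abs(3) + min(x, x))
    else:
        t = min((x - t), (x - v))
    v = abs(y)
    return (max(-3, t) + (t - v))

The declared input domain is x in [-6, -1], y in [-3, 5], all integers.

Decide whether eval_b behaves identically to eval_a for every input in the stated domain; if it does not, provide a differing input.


Reading the diff, among the changes: constant usage differs, plus arithmetic usage differs, plus local variable names differ.
One worked example (x=-6, y=5) — eval_a: t = 7; q = 47; ((t * -3) >= (q * 9)) -> false; ((min(q, y) - (y - 6)) == (q - y)) -> false; t = -53; q = 5; return -61; eval_b: t = 7; v = 47; ((t * -3) >= (v * 9)) -> false; ((min((v - 0), y) - (y - 6)) == (v - y)) -> false; t = -53; v = 5; return -61; agreement on -61.
An exhaustive pass over the 54 declared inputs shows identical outputs.
verdict: equivalent


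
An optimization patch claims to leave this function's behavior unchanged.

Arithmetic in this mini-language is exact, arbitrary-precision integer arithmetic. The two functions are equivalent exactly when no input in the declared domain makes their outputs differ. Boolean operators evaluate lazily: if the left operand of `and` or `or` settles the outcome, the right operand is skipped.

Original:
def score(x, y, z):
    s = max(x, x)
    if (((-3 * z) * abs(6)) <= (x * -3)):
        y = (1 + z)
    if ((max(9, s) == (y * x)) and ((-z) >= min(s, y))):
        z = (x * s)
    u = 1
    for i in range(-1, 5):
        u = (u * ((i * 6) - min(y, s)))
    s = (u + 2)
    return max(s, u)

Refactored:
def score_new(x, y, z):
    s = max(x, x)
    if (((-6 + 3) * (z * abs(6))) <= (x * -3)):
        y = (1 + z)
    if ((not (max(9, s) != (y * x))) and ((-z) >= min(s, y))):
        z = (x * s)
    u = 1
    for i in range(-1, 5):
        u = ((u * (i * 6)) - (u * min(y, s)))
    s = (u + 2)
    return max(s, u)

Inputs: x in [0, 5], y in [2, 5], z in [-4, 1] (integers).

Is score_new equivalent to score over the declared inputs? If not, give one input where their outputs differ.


Side by side, the visible changes include: comparison usage differs; and arithmetic usage differs; and boolean connective usage differs; and constant usage differs.
Spot check at x=5, y=2, z=-2 — score: s becomes 5; next (((-3 * z) * abs(6)) <= (x * -3)) evaluates to false; next ((max(9, s) == (y * x)) and ((-z) >= min(s, y))) evaluates to false; next u becomes 1; next at i=-1:; next u becomes -8; next at i=0:; next u becomes 16; next at i=1:; next u becomes 64; next at i=2:; next u becomes 640; next at i=3:; next u becomes 10240; next at i=4:; next u becomes 225280; next s becomes 225282; next final value 225282. score_new: s becomes 5; next (((-6 + 3) * (z * abs(6))) <= (x * -3)) evaluates to false; next ((not (max(9, s) != (y * x))) and ((-z) >= min(s, y))) evaluates to false; next u becomes 1; next at i=-1:; next u becomes -8; next at i=0:; next u becomes 16; next at i=1:; next u becomes 64; next at i=2:; next u becomes 640; next at i=3:; next u becomes 10240; next at i=4:; next u becomes 225280; next s becomes 225282; next final value 225282. Both give 225282.
An exhaustive pass over the 144 declared inputs shows identical outputs.
verdict: equivalent


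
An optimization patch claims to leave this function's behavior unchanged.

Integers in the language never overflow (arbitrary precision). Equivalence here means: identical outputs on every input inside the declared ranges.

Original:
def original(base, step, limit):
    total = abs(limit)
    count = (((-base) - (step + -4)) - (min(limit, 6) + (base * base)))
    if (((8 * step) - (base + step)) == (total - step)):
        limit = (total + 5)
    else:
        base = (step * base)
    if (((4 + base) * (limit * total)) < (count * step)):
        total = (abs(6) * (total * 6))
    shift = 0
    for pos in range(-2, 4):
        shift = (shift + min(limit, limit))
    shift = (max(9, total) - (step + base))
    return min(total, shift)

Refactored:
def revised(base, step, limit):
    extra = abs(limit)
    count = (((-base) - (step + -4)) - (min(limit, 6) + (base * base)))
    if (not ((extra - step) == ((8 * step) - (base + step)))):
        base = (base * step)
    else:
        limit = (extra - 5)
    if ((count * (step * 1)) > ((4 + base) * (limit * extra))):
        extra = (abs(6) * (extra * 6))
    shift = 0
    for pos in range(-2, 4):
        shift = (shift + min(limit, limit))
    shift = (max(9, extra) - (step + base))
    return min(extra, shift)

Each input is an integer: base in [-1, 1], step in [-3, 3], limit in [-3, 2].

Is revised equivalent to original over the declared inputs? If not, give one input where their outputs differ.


The rewrite breaks on base=-1, step=0, limit=-1, where the results are 1 and 36.
original: total=1, then count=5, then (((8 * step) - (base + step)) == (total - step)) is true, then limit=6, then (((4 + base) * (limit * total)) < (count * step)) is false, then shift=0, then (pos=-2), then shift=6, then (pos=-1), then shift=12, then (pos=0), then shift=18, then (pos=1), then shift=24, then (pos=2), then shift=30, then (pos=3), then shift=36, then shift=10, then returns 1
revised: extra=1, then count=5, then (not ((extra - step) == ((8 * step) - (base + step)))) is false, then limit=-4, then ((count * (step * 1)) > ((4 + base) * (limit * extra))) is true, then extra=36, then shift=0, then (pos=-2), then shift=-4, then (pos=-1), then shift=-8, then (pos=0), then shift=-12, then (pos=1), then shift=-16, then (pos=2), then shift=-20, then (pos=3), then shift=-24, then shift=37, then returns 36
verdict: not equivalent; witness: base=-1, step=0, limit=-1


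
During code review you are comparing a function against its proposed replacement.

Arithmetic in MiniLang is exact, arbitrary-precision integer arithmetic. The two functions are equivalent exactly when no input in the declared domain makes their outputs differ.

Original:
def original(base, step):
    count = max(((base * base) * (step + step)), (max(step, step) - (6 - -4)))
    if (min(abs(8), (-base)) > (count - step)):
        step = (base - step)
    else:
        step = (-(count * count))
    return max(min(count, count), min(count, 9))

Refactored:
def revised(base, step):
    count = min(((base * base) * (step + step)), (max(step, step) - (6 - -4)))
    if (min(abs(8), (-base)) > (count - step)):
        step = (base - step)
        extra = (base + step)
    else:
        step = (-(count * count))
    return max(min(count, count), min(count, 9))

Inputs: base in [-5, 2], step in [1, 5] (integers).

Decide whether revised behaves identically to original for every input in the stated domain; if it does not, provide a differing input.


Take base=-5, step=1.
original: count = 50; (min(abs(8), (-base)) > (count - step)) -> false; step = -2500; return 50
revised: count = -9; (min(abs(8), (-base)) > (count - step)) -> true; step = -6; extra = -11; return -9
50 and -9 differ, so these are not the same function on this domain.
verdict: not equivalent; witness: base=-5, step=1


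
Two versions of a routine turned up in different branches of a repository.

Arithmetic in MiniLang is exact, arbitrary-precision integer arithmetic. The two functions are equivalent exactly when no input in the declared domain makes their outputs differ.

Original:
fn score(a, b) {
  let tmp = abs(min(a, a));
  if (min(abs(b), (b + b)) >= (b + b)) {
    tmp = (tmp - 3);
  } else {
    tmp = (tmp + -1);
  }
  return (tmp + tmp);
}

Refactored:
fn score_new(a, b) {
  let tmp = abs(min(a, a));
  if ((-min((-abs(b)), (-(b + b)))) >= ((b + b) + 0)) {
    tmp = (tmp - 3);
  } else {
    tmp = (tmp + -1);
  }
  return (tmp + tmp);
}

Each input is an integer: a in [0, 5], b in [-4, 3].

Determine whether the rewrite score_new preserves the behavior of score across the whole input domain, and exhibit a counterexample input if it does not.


The rewrite breaks on a=0, b=1, where the results are -2 and -6.
score: tmp becomes 0; next (min(abs(b), (b + b)) >= (b + b)) evaluates to false; next tmp becomes -1; next final value -2
score_new: tmp becomes 0; next ((-min((-abs(b)), (-(b + b)))) >= ((b + b) + 0)) evaluates to true; next tmp becomes -3; next final value -6
verdict: not equivalent; witness: a=0, b=1


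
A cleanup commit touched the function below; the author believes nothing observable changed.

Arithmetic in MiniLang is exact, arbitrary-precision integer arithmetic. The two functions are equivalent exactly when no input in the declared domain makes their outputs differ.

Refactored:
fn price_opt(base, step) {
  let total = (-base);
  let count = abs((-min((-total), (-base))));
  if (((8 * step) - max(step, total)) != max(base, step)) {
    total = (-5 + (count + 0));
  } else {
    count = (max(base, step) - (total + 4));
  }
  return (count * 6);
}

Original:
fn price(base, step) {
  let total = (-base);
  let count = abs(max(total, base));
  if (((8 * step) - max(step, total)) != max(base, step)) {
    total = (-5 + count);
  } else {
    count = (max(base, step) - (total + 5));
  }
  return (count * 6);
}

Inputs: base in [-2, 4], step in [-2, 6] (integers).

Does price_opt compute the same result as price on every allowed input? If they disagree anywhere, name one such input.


Run the pair on base=0, step=0.
price: total := 0 | count := 0 | (((8 * step) - max(step, total)) != max(base, step)): false | count := -5 | result -30
price_opt: total := 0 | count := 0 | (((8 * step) - max(step, total)) != max(base, step)): false | count := -4 | result -24
-30 and -24 differ, so these are not the same function on this domain.
verdict: not equivalent; witness: base=0, step=0


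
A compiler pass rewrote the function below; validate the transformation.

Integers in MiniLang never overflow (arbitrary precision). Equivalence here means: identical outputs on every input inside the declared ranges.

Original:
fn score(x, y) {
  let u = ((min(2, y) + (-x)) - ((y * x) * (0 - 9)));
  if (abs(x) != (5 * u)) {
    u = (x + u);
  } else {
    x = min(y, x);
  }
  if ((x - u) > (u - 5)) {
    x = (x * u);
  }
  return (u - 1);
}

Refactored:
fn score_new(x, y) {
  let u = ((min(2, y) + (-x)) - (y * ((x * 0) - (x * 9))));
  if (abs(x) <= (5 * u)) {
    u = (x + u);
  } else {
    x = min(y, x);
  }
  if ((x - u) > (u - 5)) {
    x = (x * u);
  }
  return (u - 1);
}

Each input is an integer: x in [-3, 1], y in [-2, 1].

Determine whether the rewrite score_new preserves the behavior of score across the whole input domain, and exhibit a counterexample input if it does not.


The rewrite breaks on x=-3, y=1, where the results are -27 and -24.
score: u = -23; (abs(x) != (5 * u)) -> true; u = -26; ((x - u) > (u - 5)) -> true; x = 78; return -27
score_new: u = -23; (abs(x) <= (5 * u)) -> false; x = -3; ((x - u) > (u - 5)) -> true; x = 69; return -24
verdict: not equivalent; witness: x=-3, y=1


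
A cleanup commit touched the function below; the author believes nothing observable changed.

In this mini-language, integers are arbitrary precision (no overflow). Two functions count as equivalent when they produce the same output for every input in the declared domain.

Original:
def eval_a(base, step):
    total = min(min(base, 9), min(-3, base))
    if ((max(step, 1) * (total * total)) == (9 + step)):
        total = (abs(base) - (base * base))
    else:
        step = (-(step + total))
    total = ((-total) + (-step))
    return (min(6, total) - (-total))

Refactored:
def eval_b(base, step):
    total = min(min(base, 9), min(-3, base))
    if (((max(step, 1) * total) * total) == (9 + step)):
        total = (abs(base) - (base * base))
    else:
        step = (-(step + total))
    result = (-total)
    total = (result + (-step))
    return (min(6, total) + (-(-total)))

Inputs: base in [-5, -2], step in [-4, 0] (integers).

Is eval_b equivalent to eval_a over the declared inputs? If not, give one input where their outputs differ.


Changes here: statement counts differ, and local variable names differ, and arithmetic usage differs; the full 20-point sweep finds no disagreement.
verdict: equivalent


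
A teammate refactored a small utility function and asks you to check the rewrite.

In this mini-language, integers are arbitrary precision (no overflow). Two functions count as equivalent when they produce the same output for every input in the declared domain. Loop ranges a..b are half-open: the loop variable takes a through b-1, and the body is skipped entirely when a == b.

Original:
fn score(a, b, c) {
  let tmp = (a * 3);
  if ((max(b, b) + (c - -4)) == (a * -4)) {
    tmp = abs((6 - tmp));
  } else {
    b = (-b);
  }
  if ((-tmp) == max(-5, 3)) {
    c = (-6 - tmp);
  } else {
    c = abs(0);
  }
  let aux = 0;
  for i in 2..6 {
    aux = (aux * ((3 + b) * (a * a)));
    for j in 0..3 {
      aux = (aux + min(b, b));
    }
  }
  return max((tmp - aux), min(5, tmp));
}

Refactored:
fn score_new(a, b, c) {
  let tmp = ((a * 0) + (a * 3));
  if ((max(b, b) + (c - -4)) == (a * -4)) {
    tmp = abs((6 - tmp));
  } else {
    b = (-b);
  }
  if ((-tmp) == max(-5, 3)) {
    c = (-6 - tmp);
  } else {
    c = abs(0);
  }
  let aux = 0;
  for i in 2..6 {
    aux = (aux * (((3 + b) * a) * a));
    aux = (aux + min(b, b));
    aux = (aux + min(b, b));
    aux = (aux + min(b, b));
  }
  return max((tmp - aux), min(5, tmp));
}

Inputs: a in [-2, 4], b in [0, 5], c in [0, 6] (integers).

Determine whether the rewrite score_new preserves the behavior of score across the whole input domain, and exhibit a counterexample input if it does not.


Equivalent — the differences include statement counts differ, plus arithmetic usage differs, plus constant usage differs, plus local variable names differ, plus loop structure differs, plus min/max/abs usage differs, yet no declared input distinguishes the two.
Spot check at a=1, b=4, c=1 — score: tmp becomes 3; next ((max(b, b) + (c - -4)) == (a * -4)) evaluates to false; next b becomes -4; next ((-tmp) == max(-5, 3)) evaluates to false; next c becomes 0; next aux becomes 0; next at i=2:; next aux becomes 0; next at j=0:; next aux becomes -4; next at j=1:; next aux becomes -8; next at j=2:; next aux becomes -12; next at i=3:; next aux becomes 12; next at j=0:; next aux becomes 8; next at j=1:; next aux becomes 4; next at j=2:; next aux becomes 0; next at i=4:; next aux becomes 0; next at j=0:; next aux becomes -4; next at j=1:; next aux becomes -8; next at j=2:; next aux becomes -12; next at i=5:; next aux becomes 12; next at j=0:; next aux becomes 8; next at j=1:; next aux becomes 4; next at j=2:; next aux becomes 0; next final value 3. score_new: tmp becomes 3; next ((max(b, b) + (c - -4)) == (a * -4)) evaluates to false; next b becomes -4; next ((-tmp) == max(-5, 3)) evaluates to false; next c becomes 0; next aux becomes 0; next at i=2:; next aux becomes 0; next aux becomes -4; next aux becomes -8; next aux becomes -12; next at i=3:; next aux becomes 12; next aux becomes 8; next aux becomes 4; next aux becomes 0; next at i=4:; next aux becomes 0; next aux becomes -4; next aux becomes -8; next aux becomes -12; next at i=5:; next aux becomes 12; next aux becomes 8; next aux becomes 4; next aux becomes 0; next final value 3. Both give 3.
An exhaustive pass over the 294 declared inputs shows identical outputs.
verdict: equivalent


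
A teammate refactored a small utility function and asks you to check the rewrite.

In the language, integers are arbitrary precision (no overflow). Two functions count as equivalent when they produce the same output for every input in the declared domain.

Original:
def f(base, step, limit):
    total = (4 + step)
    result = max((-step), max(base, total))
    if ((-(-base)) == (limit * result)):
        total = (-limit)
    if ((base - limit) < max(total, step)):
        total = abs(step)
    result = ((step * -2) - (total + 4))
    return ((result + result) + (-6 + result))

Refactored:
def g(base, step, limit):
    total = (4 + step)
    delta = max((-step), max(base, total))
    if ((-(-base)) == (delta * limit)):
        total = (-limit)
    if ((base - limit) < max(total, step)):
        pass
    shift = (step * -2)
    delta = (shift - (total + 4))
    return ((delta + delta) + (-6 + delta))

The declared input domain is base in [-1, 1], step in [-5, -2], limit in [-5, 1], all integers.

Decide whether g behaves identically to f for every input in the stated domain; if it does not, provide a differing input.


base=-1, step=-5, limit=1 yields -3 from f but 15 from g.
verdict: not equivalent; witness: base=-1, step=-5, limit=1


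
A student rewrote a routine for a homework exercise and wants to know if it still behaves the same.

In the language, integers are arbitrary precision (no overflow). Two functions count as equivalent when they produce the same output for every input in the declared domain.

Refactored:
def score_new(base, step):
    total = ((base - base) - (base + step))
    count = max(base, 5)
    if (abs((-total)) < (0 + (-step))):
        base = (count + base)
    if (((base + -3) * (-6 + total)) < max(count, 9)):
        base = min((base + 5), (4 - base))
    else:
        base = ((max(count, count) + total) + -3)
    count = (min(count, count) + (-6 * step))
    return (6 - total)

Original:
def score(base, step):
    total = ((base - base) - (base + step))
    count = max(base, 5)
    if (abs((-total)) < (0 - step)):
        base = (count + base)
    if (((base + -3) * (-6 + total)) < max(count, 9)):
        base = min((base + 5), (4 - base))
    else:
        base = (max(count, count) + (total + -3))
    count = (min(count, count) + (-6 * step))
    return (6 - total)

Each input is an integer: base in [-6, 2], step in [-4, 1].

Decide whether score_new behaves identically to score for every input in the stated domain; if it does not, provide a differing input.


Reading the diff, among the changes: arithmetic usage differs.
Spot check at base=-6, step=0 — score: total := 6 | count := 5 | (abs((-total)) < (0 - step)): false | (((base + -3) * (-6 + total)) < max(count, 9)): true | base := -1 | count := 5 | result 0. score_new: total := 6 | count := 5 | (abs((-total)) < (0 + (-step))): false | (((base + -3) * (-6 + total)) < max(count, 9)): true | base := -1 | count := 5 | result 0. Both give 0.
An exhaustive pass over the 54 declared inputs shows identical outputs.
verdict: equivalent


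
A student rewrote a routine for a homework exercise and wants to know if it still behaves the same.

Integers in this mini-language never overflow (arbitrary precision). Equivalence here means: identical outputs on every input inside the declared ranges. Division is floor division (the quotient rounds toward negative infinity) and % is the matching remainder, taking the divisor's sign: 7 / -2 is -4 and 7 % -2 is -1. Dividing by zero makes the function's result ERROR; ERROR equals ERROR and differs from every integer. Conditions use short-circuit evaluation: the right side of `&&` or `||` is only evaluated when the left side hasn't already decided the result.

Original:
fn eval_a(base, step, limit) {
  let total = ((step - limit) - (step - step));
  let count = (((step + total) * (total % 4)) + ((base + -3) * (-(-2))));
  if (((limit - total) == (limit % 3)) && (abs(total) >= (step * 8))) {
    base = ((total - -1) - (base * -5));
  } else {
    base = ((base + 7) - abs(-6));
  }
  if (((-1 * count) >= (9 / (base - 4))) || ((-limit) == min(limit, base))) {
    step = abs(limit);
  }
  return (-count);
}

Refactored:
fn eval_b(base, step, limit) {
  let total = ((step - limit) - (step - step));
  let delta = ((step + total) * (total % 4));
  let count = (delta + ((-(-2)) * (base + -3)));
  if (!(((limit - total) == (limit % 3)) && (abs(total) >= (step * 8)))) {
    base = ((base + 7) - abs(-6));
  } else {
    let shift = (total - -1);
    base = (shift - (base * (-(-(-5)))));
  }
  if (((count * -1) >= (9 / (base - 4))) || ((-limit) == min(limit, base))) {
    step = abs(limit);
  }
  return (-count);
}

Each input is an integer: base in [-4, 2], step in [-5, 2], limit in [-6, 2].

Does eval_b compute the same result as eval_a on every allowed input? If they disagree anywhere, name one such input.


This is a faithful refactor — statement counts differ, boolean connective usage differs, local variable names differ, but the computed results match everywhere.
Spot check at base=0, step=2, limit=-5 — eval_a: total=7, then count=21, then (((limit - total) == (limit % 3)) && (abs(total) >= (step * 8))) is false, then base=1, then (((-1 * count) >= (9 / (base - 4))) || ((-limit) == min(limit, base))) is false, then returns -21. eval_b: total=7, then delta=27, then count=21, then (!(((limit - total) == (limit % 3)) && (abs(total) >= (step * 8)))) is true, then base=1, then (((count * -1) >= (9 / (base - 4))) || ((-limit) == min(limit, base))) is false, then returns -21. Both give -21.
Every one of the 504 inputs gives matching results.
verdict: equivalent


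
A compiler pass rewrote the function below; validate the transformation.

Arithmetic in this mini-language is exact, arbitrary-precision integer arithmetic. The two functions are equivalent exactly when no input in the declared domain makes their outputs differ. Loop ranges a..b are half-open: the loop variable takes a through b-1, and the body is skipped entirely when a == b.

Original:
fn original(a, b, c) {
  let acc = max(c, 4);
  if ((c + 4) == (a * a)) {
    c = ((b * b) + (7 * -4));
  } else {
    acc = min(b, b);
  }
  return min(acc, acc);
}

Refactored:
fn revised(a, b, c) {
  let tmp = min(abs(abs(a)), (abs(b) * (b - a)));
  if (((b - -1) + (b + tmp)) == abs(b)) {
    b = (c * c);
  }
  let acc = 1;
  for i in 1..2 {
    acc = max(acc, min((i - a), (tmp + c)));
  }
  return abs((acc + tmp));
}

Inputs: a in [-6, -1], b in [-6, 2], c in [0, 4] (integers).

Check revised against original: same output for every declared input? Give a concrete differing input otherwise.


Evaluate both at a=-6, b=-6, c=0.
original: acc := 4 | ((c + 4) == (a * a)): false | acc := -6 | result -6
revised: tmp := 0 | (((b - -1) + (b + tmp)) == abs(b)): false | acc := 1 | iter i=1: | acc := 1 | result 1
-6 vs 1 — the two versions disagree here.
verdict: not equivalent; witness: a=-6, b=-6, c=0


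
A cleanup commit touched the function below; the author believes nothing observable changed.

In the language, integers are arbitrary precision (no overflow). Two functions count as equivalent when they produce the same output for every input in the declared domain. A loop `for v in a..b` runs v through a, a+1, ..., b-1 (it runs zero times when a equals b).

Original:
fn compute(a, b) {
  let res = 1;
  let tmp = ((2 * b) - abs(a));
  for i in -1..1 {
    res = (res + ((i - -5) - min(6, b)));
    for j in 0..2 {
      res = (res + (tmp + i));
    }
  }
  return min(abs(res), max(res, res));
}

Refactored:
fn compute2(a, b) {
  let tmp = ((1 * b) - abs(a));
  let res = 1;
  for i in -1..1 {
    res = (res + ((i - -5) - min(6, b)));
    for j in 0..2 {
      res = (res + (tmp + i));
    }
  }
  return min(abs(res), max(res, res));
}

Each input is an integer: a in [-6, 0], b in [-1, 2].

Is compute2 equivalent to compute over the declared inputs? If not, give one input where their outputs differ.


The rewrite breaks on a=-6, b=-1, where the results are -22 and -18.
compute: res becomes 1; next tmp becomes -8; next at i=-1:; next res becomes 6; next at j=0:; next res becomes -3; next at j=1:; next res becomes -12; next at i=0:; next res becomes -6; next at j=0:; next res becomes -14; next at j=1:; next res becomes -22; next final value -22
compute2: tmp becomes -7; next res becomes 1; next at i=-1:; next res becomes 6; next at j=0:; next res becomes -2; next at j=1:; next res becomes -10; next at i=0:; next res becomes -4; next at j=0:; next res becomes -11; next at j=1:; next res becomes -18; next final value -18
verdict: not equivalent; witness: a=-6, b=-1


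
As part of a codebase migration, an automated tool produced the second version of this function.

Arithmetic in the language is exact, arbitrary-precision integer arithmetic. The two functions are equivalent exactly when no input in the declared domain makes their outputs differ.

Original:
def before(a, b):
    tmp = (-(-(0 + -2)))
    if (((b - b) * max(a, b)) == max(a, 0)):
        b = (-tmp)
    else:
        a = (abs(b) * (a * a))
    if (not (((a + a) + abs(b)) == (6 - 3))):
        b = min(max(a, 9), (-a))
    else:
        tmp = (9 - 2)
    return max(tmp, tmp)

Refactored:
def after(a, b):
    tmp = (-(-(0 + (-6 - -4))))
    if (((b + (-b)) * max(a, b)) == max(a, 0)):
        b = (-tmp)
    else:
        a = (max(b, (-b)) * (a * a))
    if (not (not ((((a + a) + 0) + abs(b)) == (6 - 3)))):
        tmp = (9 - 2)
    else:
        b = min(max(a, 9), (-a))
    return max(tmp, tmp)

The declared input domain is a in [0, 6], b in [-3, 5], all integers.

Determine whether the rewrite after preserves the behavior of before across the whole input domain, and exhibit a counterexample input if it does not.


The two versions differ — the changes include arithmetic usage differs, plus boolean connective usage differs, plus constant usage differs, plus min/max/abs usage differs.
One worked example (a=4, b=-2) — before: tmp = -2; (((b - b) * max(a, b)) == max(a, 0)) -> false; a = 32; (not (((a + a) + abs(b)) == (6 - 3))) -> true; b = -32; return -2; after: tmp = -2; (((b + (-b)) * max(a, b)) == max(a, 0)) -> false; a = 32; (not (not ((((a + a) + 0) + abs(b)) == (6 - 3)))) -> false; b = -32; return -2; agreement on -2.
An exhaustive pass over the 63 declared inputs shows identical outputs.
verdict: equivalent


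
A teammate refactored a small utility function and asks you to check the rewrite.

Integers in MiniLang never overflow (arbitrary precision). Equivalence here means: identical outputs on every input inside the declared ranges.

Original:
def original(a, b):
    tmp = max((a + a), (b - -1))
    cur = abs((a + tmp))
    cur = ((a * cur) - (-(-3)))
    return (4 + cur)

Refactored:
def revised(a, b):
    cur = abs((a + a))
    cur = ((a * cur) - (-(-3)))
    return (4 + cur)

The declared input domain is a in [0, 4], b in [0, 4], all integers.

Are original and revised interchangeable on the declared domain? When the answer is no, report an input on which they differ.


These are not equivalent — on a=1, b=0 the outputs split (4 vs 3).
original: tmp = 2; cur = 3; cur = 0; return 4
revised: cur = 2; cur = -1; return 3
verdict: not equivalent; witness: a=1, b=0


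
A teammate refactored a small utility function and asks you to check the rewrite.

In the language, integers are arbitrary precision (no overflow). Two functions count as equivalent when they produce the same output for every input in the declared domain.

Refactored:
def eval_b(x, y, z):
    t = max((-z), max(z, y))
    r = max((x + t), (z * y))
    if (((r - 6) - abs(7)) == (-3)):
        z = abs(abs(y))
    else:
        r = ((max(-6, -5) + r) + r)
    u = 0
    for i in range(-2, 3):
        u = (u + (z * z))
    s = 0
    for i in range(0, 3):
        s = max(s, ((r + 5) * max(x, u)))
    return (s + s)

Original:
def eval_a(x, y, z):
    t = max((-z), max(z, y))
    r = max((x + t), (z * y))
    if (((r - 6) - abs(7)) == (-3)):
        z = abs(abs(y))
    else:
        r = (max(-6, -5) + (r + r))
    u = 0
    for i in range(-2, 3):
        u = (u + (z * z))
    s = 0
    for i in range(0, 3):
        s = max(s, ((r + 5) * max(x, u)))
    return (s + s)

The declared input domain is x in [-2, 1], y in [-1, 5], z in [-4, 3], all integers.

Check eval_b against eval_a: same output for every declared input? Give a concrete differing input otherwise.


Behavior is preserved: although same computation, different form, the outputs never diverge.
One worked example (x=1, y=3, z=3) — eval_a: t becomes 3; next r becomes 9; next (((r - 6) - abs(7)) == (-3)) evaluates to false; next r becomes 13; next u becomes 0; next at i=-2:; next u becomes 9; next at i=-1:; next u becomes 18; next at i=0:; next u becomes 27; next at i=1:; next u becomes 36; next at i=2:; next u becomes 45; next s becomes 0; next at i=0:; next s becomes 810; next at i=1:; next s becomes 810; next at i=2:; next s becomes 810; next final value 1620; eval_b: t becomes 3; next r becomes 9; next (((r - 6) - abs(7)) == (-3)) evaluates to false; next r becomes 13; next u becomes 0; next at i=-2:; next u becomes 9; next at i=-1:; next u becomes 18; next at i=0:; next u becomes 27; next at i=1:; next u becomes 36; next at i=2:; next u becomes 45; next s becomes 0; next at i=0:; next s becomes 810; next at i=1:; next s becomes 810; next at i=2:; next s becomes 810; next final value 1620; agreement on 1620.
An exhaustive pass over the 224 declared inputs shows identical outputs.
verdict: equivalent


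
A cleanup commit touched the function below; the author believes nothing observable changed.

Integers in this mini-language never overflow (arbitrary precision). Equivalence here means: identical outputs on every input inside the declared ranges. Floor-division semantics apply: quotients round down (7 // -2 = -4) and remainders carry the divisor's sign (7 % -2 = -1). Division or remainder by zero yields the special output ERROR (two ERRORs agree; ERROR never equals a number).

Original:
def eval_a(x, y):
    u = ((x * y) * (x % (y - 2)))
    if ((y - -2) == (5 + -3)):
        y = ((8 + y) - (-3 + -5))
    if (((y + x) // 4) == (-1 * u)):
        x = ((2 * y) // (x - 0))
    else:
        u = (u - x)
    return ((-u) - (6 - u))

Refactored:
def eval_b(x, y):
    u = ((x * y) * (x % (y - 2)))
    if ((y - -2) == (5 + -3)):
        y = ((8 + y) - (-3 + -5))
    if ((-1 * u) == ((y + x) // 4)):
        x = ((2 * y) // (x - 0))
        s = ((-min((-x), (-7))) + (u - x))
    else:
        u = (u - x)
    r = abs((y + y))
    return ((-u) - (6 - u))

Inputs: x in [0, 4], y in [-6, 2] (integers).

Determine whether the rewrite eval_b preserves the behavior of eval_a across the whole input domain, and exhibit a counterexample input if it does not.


Equivalent — the differences include local variable names differ; and constant usage differs; and min/max/abs usage differs; and statement counts differ; and arithmetic usage differs, yet no declared input distinguishes the two.
Tracing x=3, y=-1: eval_a: u = 0; ((y - -2) == (5 + -3)) -> false; (((y + x) // 4) == (-1 * u)) -> true; x = -1; return -6 | eval_b: u = 0; ((y - -2) == (5 + -3)) -> false; ((-1 * u) == ((y + x) // 4)) -> true; x = -1; s = 8; r = 2; return -6 — matching result -6.
Every one of the 45 inputs gives matching results.
verdict: equivalent


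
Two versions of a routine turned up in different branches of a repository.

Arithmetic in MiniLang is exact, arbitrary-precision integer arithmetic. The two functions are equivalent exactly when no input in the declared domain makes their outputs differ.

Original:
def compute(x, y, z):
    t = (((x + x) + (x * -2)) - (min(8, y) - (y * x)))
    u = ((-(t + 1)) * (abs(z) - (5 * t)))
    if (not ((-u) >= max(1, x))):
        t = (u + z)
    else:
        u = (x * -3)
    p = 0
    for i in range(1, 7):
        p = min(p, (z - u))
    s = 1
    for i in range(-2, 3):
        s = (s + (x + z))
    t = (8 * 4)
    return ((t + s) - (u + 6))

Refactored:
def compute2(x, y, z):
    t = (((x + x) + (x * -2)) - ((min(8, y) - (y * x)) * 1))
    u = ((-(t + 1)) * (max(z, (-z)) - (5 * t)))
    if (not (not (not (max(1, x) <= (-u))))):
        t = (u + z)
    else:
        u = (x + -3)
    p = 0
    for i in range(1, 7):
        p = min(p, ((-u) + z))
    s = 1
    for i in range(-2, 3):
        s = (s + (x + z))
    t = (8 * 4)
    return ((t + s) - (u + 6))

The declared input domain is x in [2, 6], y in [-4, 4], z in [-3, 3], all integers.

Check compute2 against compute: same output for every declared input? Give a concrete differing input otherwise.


The rewrite breaks on x=2, y=0, z=-3, where the results are 28 and 23.
compute: t becomes 0; next u becomes -3; next (not ((-u) >= max(1, x))) evaluates to false; next u becomes -6; next p becomes 0; next at i=1:; next p becomes 0; next at i=2:; next p becomes 0; next at i=3:; next p becomes 0; next at i=4:; next p becomes 0; next at i=5:; next p becomes 0; next at i=6:; next p becomes 0; next s becomes 1; next at i=-2:; next s becomes 0; next at i=-1:; next s becomes -1; next at i=0:; next s becomes -2; next at i=1:; next s becomes -3; next at i=2:; next s becomes -4; next t becomes 32; next final value 28
compute2: t becomes 0; next u becomes -3; next (not (not (not (max(1, x) <= (-u))))) evaluates to false; next u becomes -1; next p becomes 0; next at i=1:; next p becomes -2; next at i=2:; next p becomes -2; next at i=3:; next p becomes -2; next at i=4:; next p becomes -2; next at i=5:; next p becomes -2; next at i=6:; next p becomes -2; next s becomes 1; next at i=-2:; next s becomes 0; next at i=-1:; next s becomes -1; next at i=0:; next s becomes -2; next at i=1:; next s becomes -3; next at i=2:; next s becomes -4; next t becomes 32; next final value 23
verdict: not equivalent; witness: x=2, y=0, z=-3


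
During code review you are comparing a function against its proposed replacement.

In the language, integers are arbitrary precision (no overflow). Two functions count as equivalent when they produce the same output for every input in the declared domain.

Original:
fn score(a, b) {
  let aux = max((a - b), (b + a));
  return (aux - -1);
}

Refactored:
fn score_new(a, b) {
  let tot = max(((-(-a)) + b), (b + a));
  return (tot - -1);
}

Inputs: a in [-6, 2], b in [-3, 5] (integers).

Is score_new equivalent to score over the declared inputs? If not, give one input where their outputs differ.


Not equivalent: a=-6, b=-3 separates them (-2 vs -8).
score: aux = -3; return -2
score_new: tot = -9; return -8
verdict: not equivalent; witness: a=-6, b=-3


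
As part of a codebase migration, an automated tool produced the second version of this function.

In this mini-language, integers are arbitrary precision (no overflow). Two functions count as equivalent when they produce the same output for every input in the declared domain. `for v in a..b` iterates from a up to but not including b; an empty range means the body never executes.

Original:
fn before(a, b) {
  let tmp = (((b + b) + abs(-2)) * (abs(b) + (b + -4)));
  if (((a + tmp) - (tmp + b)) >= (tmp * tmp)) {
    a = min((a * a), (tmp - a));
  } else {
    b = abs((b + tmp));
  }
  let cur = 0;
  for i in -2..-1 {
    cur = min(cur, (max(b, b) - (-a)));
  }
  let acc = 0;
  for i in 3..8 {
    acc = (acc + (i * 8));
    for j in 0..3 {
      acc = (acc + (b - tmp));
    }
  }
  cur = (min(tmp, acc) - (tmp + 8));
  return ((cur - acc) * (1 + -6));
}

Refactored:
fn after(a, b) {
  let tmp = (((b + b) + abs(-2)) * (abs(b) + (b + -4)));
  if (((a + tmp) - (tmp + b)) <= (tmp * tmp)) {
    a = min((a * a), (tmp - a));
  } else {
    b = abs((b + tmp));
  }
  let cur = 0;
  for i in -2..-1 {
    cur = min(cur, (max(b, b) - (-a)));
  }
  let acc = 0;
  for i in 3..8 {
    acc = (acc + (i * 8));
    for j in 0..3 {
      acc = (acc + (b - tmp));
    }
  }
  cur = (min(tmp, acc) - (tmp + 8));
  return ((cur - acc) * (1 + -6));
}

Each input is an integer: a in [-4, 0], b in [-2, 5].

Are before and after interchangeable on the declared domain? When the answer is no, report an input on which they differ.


These are not equivalent — on a=-4, b=-2 the outputs split (890 vs 290).
before: tmp becomes 8; next (((a + tmp) - (tmp + b)) >= (tmp * tmp)) evaluates to false; next b becomes 6; next cur becomes 0; next at i=-2:; next cur becomes 0; next acc becomes 0; next at i=3:; next acc becomes 24; next at j=0:; next acc becomes 22; next at j=1:; next acc becomes 20; next at j=2:; next acc becomes 18; next at i=4:; next acc becomes 50; next at j=0:; next acc becomes 48; next at j=1:; next acc becomes 46; next at j=2:; next acc becomes 44; next at i=5:; next acc becomes 84; next at j=0:; next acc becomes 82; next at j=1:; next acc becomes 80; next at j=2:; next acc becomes 78; next at i=6:; next acc becomes 126; next at j=0:; next acc becomes 124; next at j=1:; next acc becomes 122; next at j=2:; next acc becomes 120; next at i=7:; next acc becomes 176; next at j=0:; next acc becomes 174; next at j=1:; next acc becomes 172; next at j=2:; next acc becomes 170; next cur becomes -8; next final value 890
after: tmp becomes 8; next (((a + tmp) - (tmp + b)) <= (tmp * tmp)) evaluates to true; next a becomes 12; next cur becomes 0; next at i=-2:; next cur becomes 0; next acc becomes 0; next at i=3:; next acc becomes 24; next at j=0:; next acc becomes 14; next at j=1:; next acc becomes 4; next at j=2:; next acc becomes -6; next at i=4:; next acc becomes 26; next at j=0:; next acc becomes 16; next at j=1:; next acc becomes 6; next at j=2:; next acc becomes -4; next at i=5:; next acc becomes 36; next at j=0:; next acc becomes 26; next at j=1:; next acc becomes 16; next at j=2:; next acc becomes 6; next at i=6:; next acc becomes 54; next at j=0:; next acc becomes 44; next at j=1:; next acc becomes 34; next at j=2:; next acc becomes 24; next at i=7:; next acc becomes 80; next at j=0:; next acc becomes 70; next at j=1:; next acc becomes 60; next at j=2:; next acc becomes 50; next cur becomes -8; next final value 290
verdict: not equivalent; witness: a=-4, b=-2


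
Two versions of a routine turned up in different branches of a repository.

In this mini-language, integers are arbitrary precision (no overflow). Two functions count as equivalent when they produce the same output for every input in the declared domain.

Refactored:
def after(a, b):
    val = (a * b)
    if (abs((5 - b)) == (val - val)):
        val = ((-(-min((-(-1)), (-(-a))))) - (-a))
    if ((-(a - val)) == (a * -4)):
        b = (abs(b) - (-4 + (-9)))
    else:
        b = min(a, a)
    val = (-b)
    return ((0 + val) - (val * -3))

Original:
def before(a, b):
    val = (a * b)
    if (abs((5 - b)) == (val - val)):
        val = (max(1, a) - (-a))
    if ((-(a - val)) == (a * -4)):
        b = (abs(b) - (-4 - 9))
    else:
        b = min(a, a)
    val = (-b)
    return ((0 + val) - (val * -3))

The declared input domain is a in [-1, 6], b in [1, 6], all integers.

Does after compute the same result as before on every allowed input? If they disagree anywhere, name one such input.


There is a counterexample at a=0, b=5: 0 on one side, -72 on the other.
before: val=0, then (abs((5 - b)) == (val - val)) is true, then val=1, then ((-(a - val)) == (a * -4)) is false, then b=0, then val=0, then returns 0
after: val=0, then (abs((5 - b)) == (val - val)) is true, then val=0, then ((-(a - val)) == (a * -4)) is true, then b=18, then val=-18, then returns -72
verdict: not equivalent; witness: a=0, b=5


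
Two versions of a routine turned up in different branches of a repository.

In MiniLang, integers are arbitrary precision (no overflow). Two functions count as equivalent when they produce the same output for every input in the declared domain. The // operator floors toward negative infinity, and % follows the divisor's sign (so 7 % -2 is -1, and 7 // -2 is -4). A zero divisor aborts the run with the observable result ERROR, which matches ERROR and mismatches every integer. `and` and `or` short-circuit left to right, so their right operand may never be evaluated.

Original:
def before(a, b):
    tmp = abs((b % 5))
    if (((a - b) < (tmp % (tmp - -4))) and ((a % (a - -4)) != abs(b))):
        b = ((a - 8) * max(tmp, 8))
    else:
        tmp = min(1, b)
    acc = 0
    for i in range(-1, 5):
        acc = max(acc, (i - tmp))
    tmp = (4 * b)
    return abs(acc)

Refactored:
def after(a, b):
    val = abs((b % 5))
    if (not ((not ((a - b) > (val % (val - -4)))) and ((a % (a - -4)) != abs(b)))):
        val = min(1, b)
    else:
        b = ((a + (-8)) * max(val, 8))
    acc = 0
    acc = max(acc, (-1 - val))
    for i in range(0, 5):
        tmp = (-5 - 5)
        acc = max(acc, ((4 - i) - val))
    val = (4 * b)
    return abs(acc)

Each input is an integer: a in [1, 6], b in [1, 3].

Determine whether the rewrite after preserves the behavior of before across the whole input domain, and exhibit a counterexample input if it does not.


On input a=4, b=2, before returns 3 while after returns 2.
verdict: not equivalent; witness: a=4, b=2
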